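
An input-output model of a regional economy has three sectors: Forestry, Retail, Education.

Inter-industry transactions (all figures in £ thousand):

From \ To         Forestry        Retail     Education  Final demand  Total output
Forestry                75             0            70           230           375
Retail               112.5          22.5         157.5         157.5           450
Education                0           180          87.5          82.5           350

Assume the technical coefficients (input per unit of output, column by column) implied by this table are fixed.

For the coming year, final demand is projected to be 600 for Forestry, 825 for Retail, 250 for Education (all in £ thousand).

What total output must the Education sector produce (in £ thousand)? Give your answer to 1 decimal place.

x_E = 1308.5

Technical coefficients a_ij = z_ij / X_j:
  a_FF = 75/375 = 0.20, a_RF = 112.5/375 = 0.30, a_EF = 0/375 = 0.00
  a_FR = 0/450 = 0.00, a_RR = 22.5/450 = 0.05, a_ER = 180/450 = 0.40
  a_FE = 70/350 = 0.20, a_RE = 157.5/350 = 0.45, a_EE = 87.5/350 = 0.25
I − A =
  [   0.80     0.00    -0.20]
  [  -0.30     0.95    -0.45]
  [   0.00    -0.40     0.75]
Cofactors of I−A, C_ij = (−1)^(i+j)·(minor ij) (rows/columns in the sector order above):
  C_11 = (0.95)(0.75) − (-0.45)(-0.40) = 0.5325
  C_12 = −[(-0.30)(0.75) − (-0.45)(0.00)] = 0.2250
  C_13 = (-0.30)(-0.40) − (0.95)(0.00) = 0.1200
  C_21 = −[(0.00)(0.75) − (-0.20)(-0.40)] = 0.0800
  C_22 = (0.80)(0.75) − (-0.20)(0.00) = 0.6000
  C_23 = −[(0.80)(-0.40) − (0.00)(0.00)] = 0.3200
  C_31 = (0.00)(-0.45) − (-0.20)(0.95) = 0.1900
  C_32 = −[(0.80)(-0.45) − (-0.20)(-0.30)] = 0.4200
  C_33 = (0.80)(0.95) − (0.00)(-0.30) = 0.7600
det(I−A) = Σ_j (I−A)_1j·C_1j = (0.80)(0.5325) + (0.00)(0.2250) + (-0.20)(0.1200) = 0.4020
adj(I−A) = Cᵀ =
  [ 0.5325   0.0800   0.1900]
  [ 0.2250   0.6000   0.4200]
  [ 0.1200   0.3200   0.7600]
(I − A)⁻¹ = adj(I−A) / det(I−A) ≈
  [   1.3246     0.1990     0.4726]
  [   0.5597     1.4925     1.0448]
  [   0.2985     0.7960     1.8905]
x = (I − A)⁻¹ d = adj(I−A)·d / det(I−A), with det(I−A) = 0.4020:
  x_F = (0.5325·600 + 0.0800·825 + 0.1900·250) / 0.4020 = 433.00 / 0.4020 ≈ 1077.1
  x_R = (0.2250·600 + 0.6000·825 + 0.4200·250) / 0.4020 = 735.00 / 0.4020 ≈ 1828.4
  x_E = (0.1200·600 + 0.3200·825 + 0.7600·250) / 0.4020 = 526.00 / 0.4020 ≈ 1308.5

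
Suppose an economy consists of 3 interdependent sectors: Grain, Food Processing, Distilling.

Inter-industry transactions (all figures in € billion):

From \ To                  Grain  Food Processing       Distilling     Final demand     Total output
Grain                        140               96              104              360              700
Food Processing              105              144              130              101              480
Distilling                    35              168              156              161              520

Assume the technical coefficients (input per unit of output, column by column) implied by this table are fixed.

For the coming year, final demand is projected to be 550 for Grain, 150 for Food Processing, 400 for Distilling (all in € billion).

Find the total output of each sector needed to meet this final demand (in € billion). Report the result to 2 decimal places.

Technical coefficients a_ij = z_ij / X_j:
  a_GG = 140/700 = 0.20, a_FG = 105/700 = 0.15, a_DG = 35/700 = 0.05
  a_GF = 96/480 = 0.20, a_FF = 144/480 = 0.30, a_DF = 168/480 = 0.35
  a_GD = 104/520 = 0.20, a_FD = 130/520 = 0.25, a_DD = 156/520 = 0.30
I − A =
  [   0.80    -0.20    -0.20]
  [  -0.15     0.70    -0.25]
  [  -0.05    -0.35     0.70]
Cofactors of I−A, C_ij = (−1)^(i+j)·(minor ij) (rows/columns in the sector order above):
  C_11 = (0.70)(0.70) − (-0.25)(-0.35) = 0.4025
  C_12 = −[(-0.15)(0.70) − (-0.25)(-0.05)] = 0.1175
  C_13 = (-0.15)(-0.35) − (0.70)(-0.05) = 0.0875
  C_21 = −[(-0.20)(0.70) − (-0.20)(-0.35)] = 0.2100
  C_22 = (0.80)(0.70) − (-0.20)(-0.05) = 0.5500
  C_23 = −[(0.80)(-0.35) − (-0.20)(-0.05)] = 0.2900
  C_31 = (-0.20)(-0.25) − (-0.20)(0.70) = 0.1900
  C_32 = −[(0.80)(-0.25) − (-0.20)(-0.15)] = 0.2300
  C_33 = (0.80)(0.70) − (-0.20)(-0.15) = 0.5300
det(I−A) = Σ_j (I−A)_1j·C_1j = (0.80)(0.4025) + (-0.20)(0.1175) + (-0.20)(0.0875) = 0.2810
adj(I−A) = Cᵀ =
  [ 0.4025   0.2100   0.1900]
  [ 0.1175   0.5500   0.2300]
  [ 0.0875   0.2900   0.5300]
(I − A)⁻¹ = adj(I−A) / det(I−A) ≈
  [   1.4324     0.7473     0.6762]
  [   0.4181     1.9573     0.8185]
  [   0.3114     1.0320     1.8861]
x = (I − A)⁻¹ d = adj(I−A)·d / det(I−A), with det(I−A) = 0.2810:
  x_G = (0.4025·550 + 0.2100·150 + 0.1900·400) / 0.2810 = 328.875 / 0.2810 ≈ 1170.37
  x_F = (0.1175·550 + 0.5500·150 + 0.2300·400) / 0.2810 = 239.125 / 0.2810 ≈ 850.98
  x_D = (0.0875·550 + 0.2900·150 + 0.5300·400) / 0.2810 = 303.625 / 0.2810 ≈ 1080.52

x_G = 1170.37, x_F = 850.98, x_D = 1080.52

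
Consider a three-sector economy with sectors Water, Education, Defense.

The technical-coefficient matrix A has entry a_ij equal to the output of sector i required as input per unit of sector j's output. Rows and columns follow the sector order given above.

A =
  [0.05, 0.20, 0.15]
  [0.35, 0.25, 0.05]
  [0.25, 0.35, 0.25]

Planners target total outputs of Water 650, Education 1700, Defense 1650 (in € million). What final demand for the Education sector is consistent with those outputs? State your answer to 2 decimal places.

d_E = 965.00

I − A =
  [   0.95    -0.20    -0.15]
  [  -0.35     0.75    -0.05]
  [  -0.25    -0.35     0.75]
d = (I − A) x:
  d_W = (+0.95)·650 + (-0.20)·1700 + (-0.15)·1650 = 30.00
  d_E = (-0.35)·650 + (+0.75)·1700 + (-0.05)·1650 = 965.00
  d_D = (-0.25)·650 + (-0.35)·1700 + (+0.75)·1650 = 480.00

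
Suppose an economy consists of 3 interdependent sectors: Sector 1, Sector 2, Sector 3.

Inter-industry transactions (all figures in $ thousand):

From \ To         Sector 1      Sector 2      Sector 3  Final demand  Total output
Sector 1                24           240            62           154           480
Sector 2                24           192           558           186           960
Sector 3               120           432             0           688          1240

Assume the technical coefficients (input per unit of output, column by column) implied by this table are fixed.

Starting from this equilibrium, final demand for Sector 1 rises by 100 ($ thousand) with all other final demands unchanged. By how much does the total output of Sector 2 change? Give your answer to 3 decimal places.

Technical coefficients a_ij = z_ij / X_j:
  a_11 = 24/480 = 0.05, a_21 = 24/480 = 0.05, a_31 = 120/480 = 0.25
  a_12 = 240/960 = 0.25, a_22 = 192/960 = 0.20, a_32 = 432/960 = 0.45
  a_13 = 62/1240 = 0.05, a_23 = 558/1240 = 0.45, a_33 = 0/1240 = 0.00
I − A =
  [   0.95    -0.25    -0.05]
  [  -0.05     0.80    -0.45]
  [  -0.25    -0.45     1.00]
Cofactors of I−A, C_ij = (−1)^(i+j)·(minor ij) (rows/columns in the sector order above):
  C_11 = (0.80)(1.00) − (-0.45)(-0.45) = 0.5975
  C_12 = −[(-0.05)(1.00) − (-0.45)(-0.25)] = 0.1625
  C_13 = (-0.05)(-0.45) − (0.80)(-0.25) = 0.2225
  C_21 = −[(-0.25)(1.00) − (-0.05)(-0.45)] = 0.2725
  C_22 = (0.95)(1.00) − (-0.05)(-0.25) = 0.9375
  C_23 = −[(0.95)(-0.45) − (-0.25)(-0.25)] = 0.4900
  C_31 = (-0.25)(-0.45) − (-0.05)(0.80) = 0.1525
  C_32 = −[(0.95)(-0.45) − (-0.05)(-0.05)] = 0.4300
  C_33 = (0.95)(0.80) − (-0.25)(-0.05) = 0.7475
det(I−A) = Σ_j (I−A)_1j·C_1j = (0.95)(0.5975) + (-0.25)(0.1625) + (-0.05)(0.2225) = 0.515875
adj(I−A) = Cᵀ =
  [ 0.5975   0.2725   0.1525]
  [ 0.1625   0.9375   0.4300]
  [ 0.2225   0.4900   0.7475]
(I − A)⁻¹ = adj(I−A) / det(I−A) ≈
  [   1.1582     0.5282     0.2956]
  [   0.3150     1.8173     0.8335]
  [   0.4313     0.9498     1.4490]
Δx = (I − A)⁻¹ Δd with Δd having +100 in the Sector 1 component and 0 elsewhere.
So Δx_2 = L_21 · (+100), where L_21 = adj(I−A)_21 / det(I−A) = 0.1625 / 0.515875.
Δx_2 = 0.1625 × (+100) / 0.515875 = 16.25 / 0.515875 ≈ 31.500.

Δx_2 = 31.500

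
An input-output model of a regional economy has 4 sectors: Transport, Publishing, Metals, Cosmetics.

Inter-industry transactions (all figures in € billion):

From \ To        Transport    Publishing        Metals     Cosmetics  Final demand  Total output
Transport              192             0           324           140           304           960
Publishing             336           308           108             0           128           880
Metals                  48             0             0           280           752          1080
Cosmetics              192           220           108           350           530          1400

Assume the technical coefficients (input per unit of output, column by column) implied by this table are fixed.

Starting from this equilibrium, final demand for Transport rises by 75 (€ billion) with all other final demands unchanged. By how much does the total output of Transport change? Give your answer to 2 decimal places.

Δx_T = 105.73

Technical coefficients a_ij = z_ij / X_j:
  a_TT = 192/960 = 0.20, a_PT = 336/960 = 0.35, a_MT = 48/960 = 0.05, a_CT = 192/960 = 0.20
  a_TP = 0/880 = 0.00, a_PP = 308/880 = 0.35, a_MP = 0/880 = 0.00, a_CP = 220/880 = 0.25
  a_TM = 324/1080 = 0.30, a_PM = 108/1080 = 0.10, a_MM = 0/1080 = 0.00, a_CM = 108/1080 = 0.10
  a_TC = 140/1400 = 0.10, a_PC = 0/1400 = 0.00, a_MC = 280/1400 = 0.20, a_CC = 350/1400 = 0.25
I − A =
  [   0.80     0.00    -0.30    -0.10]
  [  -0.35     0.65    -0.10     0.00]
  [  -0.05     0.00     1.00    -0.20]
  [  -0.20    -0.25    -0.10     0.75]
Compute the cofactors C_ij = (−1)^(i+j)·(3×3 minor ij) of I−A; the adjugate is their transpose:
adj(I−A) = Cᵀ =
  [ 0.469500   0.040000   0.155250   0.104000]
  [ 0.263250   0.540250   0.140250   0.072500]
  [ 0.067875   0.041250   0.368250   0.107250]
  [ 0.222000   0.196250   0.137250   0.510250]
det(I−A) = Σ_j (I−A)_1j·C_1j = (0.80)(0.469500) + (0.00)(0.263250) + (-0.30)(0.067875) + (-0.10)(0.222000) = 0.3330375
(I − A)⁻¹ = adj(I−A) / det(I−A) ≈
  [   1.4098     0.1201     0.4662     0.3123]
  [   0.7905     1.6222     0.4211     0.2177]
  [   0.2038     0.1239     1.1057     0.3220]
  [   0.6666     0.5893     0.4121     1.5321]
Δx = (I − A)⁻¹ Δd with Δd having +75 in the Transport component and 0 elsewhere.
So Δx_T = L_TT · (+75), where L_TT = adj(I−A)_TT / det(I−A) = 0.469500 / 0.3330375.
Δx_T = 0.469500 × (+75) / 0.3330375 = 35.2125 / 0.3330375 ≈ 105.73.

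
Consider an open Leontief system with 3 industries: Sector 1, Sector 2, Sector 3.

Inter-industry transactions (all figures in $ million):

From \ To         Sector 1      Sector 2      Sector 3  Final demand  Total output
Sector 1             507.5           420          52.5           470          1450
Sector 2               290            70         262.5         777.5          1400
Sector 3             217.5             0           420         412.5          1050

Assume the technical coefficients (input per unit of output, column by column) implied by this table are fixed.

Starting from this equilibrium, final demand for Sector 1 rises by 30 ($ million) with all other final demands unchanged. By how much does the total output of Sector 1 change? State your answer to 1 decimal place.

Δx_1 = 54.1

Technical coefficients a_ij = z_ij / X_j:
  a_11 = 507.5/1450 = 0.35, a_21 = 290/1450 = 0.20, a_31 = 217.5/1450 = 0.15
  a_12 = 420/1400 = 0.30, a_22 = 70/1400 = 0.05, a_32 = 0/1400 = 0.00
  a_13 = 52.5/1050 = 0.05, a_23 = 262.5/1050 = 0.25, a_33 = 420/1050 = 0.40
I − A =
  [   0.65    -0.30    -0.05]
  [  -0.20     0.95    -0.25]
  [  -0.15     0.00     0.60]
Cofactors of I−A, C_ij = (−1)^(i+j)·(minor ij) (rows/columns in the sector order above):
  C_11 = (0.95)(0.60) − (-0.25)(0.00) = 0.5700
  C_12 = −[(-0.20)(0.60) − (-0.25)(-0.15)] = 0.1575
  C_13 = (-0.20)(0.00) − (0.95)(-0.15) = 0.1425
  C_21 = −[(-0.30)(0.60) − (-0.05)(0.00)] = 0.1800
  C_22 = (0.65)(0.60) − (-0.05)(-0.15) = 0.3825
  C_23 = −[(0.65)(0.00) − (-0.30)(-0.15)] = 0.0450
  C_31 = (-0.30)(-0.25) − (-0.05)(0.95) = 0.1225
  C_32 = −[(0.65)(-0.25) − (-0.05)(-0.20)] = 0.1725
  C_33 = (0.65)(0.95) − (-0.30)(-0.20) = 0.5575
det(I−A) = Σ_j (I−A)_1j·C_1j = (0.65)(0.5700) + (-0.30)(0.1575) + (-0.05)(0.1425) = 0.316125
adj(I−A) = Cᵀ =
  [ 0.5700   0.1800   0.1225]
  [ 0.1575   0.3825   0.1725]
  [ 0.1425   0.0450   0.5575]
(I − A)⁻¹ = adj(I−A) / det(I−A) ≈
  [   1.8031     0.5694     0.3875]
  [   0.4982     1.2100     0.5457]
  [   0.4508     0.1423     1.7635]
Δx = (I − A)⁻¹ Δd with Δd having +30 in the Sector 1 component and 0 elsewhere.
So Δx_1 = L_11 · (+30), where L_11 = adj(I−A)_11 / det(I−A) = 0.5700 / 0.316125.
Δx_1 = 0.5700 × (+30) / 0.316125 = 17.10 / 0.316125 ≈ 54.1.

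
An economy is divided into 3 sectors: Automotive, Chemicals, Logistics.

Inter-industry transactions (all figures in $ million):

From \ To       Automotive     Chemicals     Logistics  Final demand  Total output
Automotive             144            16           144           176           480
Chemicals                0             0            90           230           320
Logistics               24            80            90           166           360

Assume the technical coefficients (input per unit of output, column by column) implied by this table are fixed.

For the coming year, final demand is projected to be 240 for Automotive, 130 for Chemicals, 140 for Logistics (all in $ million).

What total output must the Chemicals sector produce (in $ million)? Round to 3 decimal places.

x_C = 202.225

Technical coefficients a_ij = z_ij / X_j:
  a_AA = 144/480 = 0.30, a_CA = 0/480 = 0.00, a_LA = 24/480 = 0.05
  a_AC = 16/320 = 0.05, a_CC = 0/320 = 0.00, a_LC = 80/320 = 0.25
  a_AL = 144/360 = 0.40, a_CL = 90/360 = 0.25, a_LL = 90/360 = 0.25
I − A =
  [   0.70    -0.05    -0.40]
  [   0.00     1.00    -0.25]
  [  -0.05    -0.25     0.75]
Cofactors of I−A, C_ij = (−1)^(i+j)·(minor ij) (rows/columns in the sector order above):
  C_11 = (1.00)(0.75) − (-0.25)(-0.25) = 0.6875
  C_12 = −[(0.00)(0.75) − (-0.25)(-0.05)] = 0.0125
  C_13 = (0.00)(-0.25) − (1.00)(-0.05) = 0.0500
  C_21 = −[(-0.05)(0.75) − (-0.40)(-0.25)] = 0.1375
  C_22 = (0.70)(0.75) − (-0.40)(-0.05) = 0.5050
  C_23 = −[(0.70)(-0.25) − (-0.05)(-0.05)] = 0.1775
  C_31 = (-0.05)(-0.25) − (-0.40)(1.00) = 0.4125
  C_32 = −[(0.70)(-0.25) − (-0.40)(0.00)] = 0.1750
  C_33 = (0.70)(1.00) − (-0.05)(0.00) = 0.7000
det(I−A) = Σ_j (I−A)_1j·C_1j = (0.70)(0.6875) + (-0.05)(0.0125) + (-0.40)(0.0500) = 0.460625
adj(I−A) = Cᵀ =
  [ 0.6875   0.1375   0.4125]
  [ 0.0125   0.5050   0.1750]
  [ 0.0500   0.1775   0.7000]
(I − A)⁻¹ = adj(I−A) / det(I−A) ≈
  [   1.4925     0.2985     0.8955]
  [   0.0271     1.0963     0.3799]
  [   0.1085     0.3853     1.5197]
x = (I − A)⁻¹ d = adj(I−A)·d / det(I−A), with det(I−A) = 0.460625:
  x_A = (0.6875·240 + 0.1375·130 + 0.4125·140) / 0.460625 = 240.625 / 0.460625 ≈ 522.388
  x_C = (0.0125·240 + 0.5050·130 + 0.1750·140) / 0.460625 = 93.15 / 0.460625 ≈ 202.225
  x_L = (0.0500·240 + 0.1775·130 + 0.7000·140) / 0.460625 = 133.075 / 0.460625 ≈ 288.901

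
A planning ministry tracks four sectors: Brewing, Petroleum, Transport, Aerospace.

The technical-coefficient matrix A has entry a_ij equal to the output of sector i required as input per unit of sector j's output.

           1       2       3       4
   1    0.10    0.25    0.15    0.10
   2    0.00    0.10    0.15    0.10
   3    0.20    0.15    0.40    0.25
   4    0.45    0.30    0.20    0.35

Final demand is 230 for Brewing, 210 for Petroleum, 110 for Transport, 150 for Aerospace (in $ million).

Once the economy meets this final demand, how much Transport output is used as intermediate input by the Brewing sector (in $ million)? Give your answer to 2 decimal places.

z_31 = 152.80

I − A =
  [   0.90    -0.25    -0.15    -0.10]
  [   0.00     0.90    -0.15    -0.10]
  [  -0.20    -0.15     0.60    -0.25]
  [  -0.45    -0.30    -0.20     0.65]
Compute the cofactors C_ij = (−1)^(i+j)·(3×3 minor ij) of I−A; the adjugate is their transpose:
adj(I−A) = Cᵀ =
  [ 0.259125   0.131875   0.135125   0.112125]
  [ 0.067375   0.238625   0.105750   0.087750]
  [ 0.219000   0.215125   0.447750   0.239000]
  [ 0.277875   0.267625   0.280125   0.431250]
det(I−A) = Σ_j (I−A)_1j·C_1j = (0.90)(0.259125) + (-0.25)(0.067375) + (-0.15)(0.219000) + (-0.10)(0.277875) = 0.15573125
(I − A)⁻¹ = adj(I−A) / det(I−A) ≈
  [   1.6639     0.8468     0.8677     0.7200]
  [   0.4326     1.5323     0.6791     0.5635]
  [   1.4063     1.3814     2.8751     1.5347]
  [   1.7843     1.7185     1.7988     2.7692]
First solve x = (I − A)⁻¹ d = adj(I−A)·d / det(I−A); in particular x_1 = (0.259125·230 + 0.131875·210 + 0.135125·110 + 0.112125·150) / 0.15573125 = 118.975 / 0.15573125 ≈ 763.9764.
Intermediate flow from 3 to 1: z_31 = a_31 · x_1 = 0.20 × 118.975 / 0.15573125 = 23.795 / 0.15573125 ≈ 152.80.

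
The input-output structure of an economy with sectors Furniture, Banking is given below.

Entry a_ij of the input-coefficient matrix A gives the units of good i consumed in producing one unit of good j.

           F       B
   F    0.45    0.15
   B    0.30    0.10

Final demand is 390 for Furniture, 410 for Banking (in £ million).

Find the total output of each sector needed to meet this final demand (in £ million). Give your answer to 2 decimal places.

x_F = 916.67, x_B = 761.11

I − A =
  [   0.55    -0.15]
  [  -0.30     0.90]
det(I−A) = (0.55)(0.90) − (-0.15)(-0.30) = 0.4500
adj(I−A) = [[0.90, 0.15], [0.30, 0.55]]
(I − A)⁻¹ = adj(I−A) / det(I−A) ≈
  [   2.0000     0.3333]
  [   0.6667     1.2222]
x = (I − A)⁻¹ d = adj(I−A)·d / det(I−A), with det(I−A) = 0.4500:
  x_F = (0.90·390 + 0.15·410) / 0.4500 = 412.50 / 0.4500 ≈ 916.67
  x_B = (0.30·390 + 0.55·410) / 0.4500 = 342.50 / 0.4500 ≈ 761.11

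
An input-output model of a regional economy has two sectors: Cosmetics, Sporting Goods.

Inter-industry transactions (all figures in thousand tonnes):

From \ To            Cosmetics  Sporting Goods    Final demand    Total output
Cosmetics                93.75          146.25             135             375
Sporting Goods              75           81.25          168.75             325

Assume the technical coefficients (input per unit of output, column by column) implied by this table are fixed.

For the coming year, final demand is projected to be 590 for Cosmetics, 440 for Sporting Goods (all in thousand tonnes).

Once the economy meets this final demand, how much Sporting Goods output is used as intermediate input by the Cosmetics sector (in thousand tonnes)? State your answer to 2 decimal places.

z_21 = 271.11

Technical coefficients a_ij = z_ij / X_j:
  a_11 = 93.75/375 = 0.25, a_21 = 75/375 = 0.20
  a_12 = 146.25/325 = 0.45, a_22 = 81.25/325 = 0.25
I − A =
  [   0.75    -0.45]
  [  -0.20     0.75]
det(I−A) = (0.75)(0.75) − (-0.45)(-0.20) = 0.4725
adj(I−A) = [[0.75, 0.45], [0.20, 0.75]]
(I − A)⁻¹ = adj(I−A) / det(I−A) ≈
  [   1.5873     0.9524]
  [   0.4233     1.5873]
First solve x = (I − A)⁻¹ d = adj(I−A)·d / det(I−A); in particular x_1 = (0.75·590 + 0.45·440) / 0.4725 = 640.50 / 0.4725 ≈ 1355.5556.
Intermediate flow from 2 to 1: z_21 = a_21 · x_1 = 0.20 × 640.50 / 0.4725 = 128.10 / 0.4725 ≈ 271.11.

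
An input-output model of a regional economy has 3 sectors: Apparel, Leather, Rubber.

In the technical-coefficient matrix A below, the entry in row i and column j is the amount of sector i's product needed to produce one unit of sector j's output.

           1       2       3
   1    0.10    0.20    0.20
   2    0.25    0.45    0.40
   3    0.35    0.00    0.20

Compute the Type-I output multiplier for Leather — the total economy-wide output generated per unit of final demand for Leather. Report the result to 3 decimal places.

I − A =
  [   0.90    -0.20    -0.20]
  [  -0.25     0.55    -0.40]
  [  -0.35     0.00     0.80]
Cofactors of I−A, C_ij = (−1)^(i+j)·(minor ij) (rows/columns in the sector order above):
  C_11 = (0.55)(0.80) − (-0.40)(0.00) = 0.4400
  C_12 = −[(-0.25)(0.80) − (-0.40)(-0.35)] = 0.3400
  C_13 = (-0.25)(0.00) − (0.55)(-0.35) = 0.1925
  C_21 = −[(-0.20)(0.80) − (-0.20)(0.00)] = 0.1600
  C_22 = (0.90)(0.80) − (-0.20)(-0.35) = 0.6500
  C_23 = −[(0.90)(0.00) − (-0.20)(-0.35)] = 0.0700
  C_31 = (-0.20)(-0.40) − (-0.20)(0.55) = 0.1900
  C_32 = −[(0.90)(-0.40) − (-0.20)(-0.25)] = 0.4100
  C_33 = (0.90)(0.55) − (-0.20)(-0.25) = 0.4450
det(I−A) = Σ_j (I−A)_1j·C_1j = (0.90)(0.4400) + (-0.20)(0.3400) + (-0.20)(0.1925) = 0.2895
adj(I−A) = Cᵀ =
  [ 0.4400   0.1600   0.1900]
  [ 0.3400   0.6500   0.4100]
  [ 0.1925   0.0700   0.4450]
(I − A)⁻¹ = adj(I−A) / det(I−A) ≈
  [   1.5199     0.5527     0.6563]
  [   1.1744     2.2453     1.4162]
  [   0.6649     0.2418     1.5371]
The output multiplier for sector j is the column-j sum of the Leontief inverse (I − A)⁻¹ = adj(I−A) / det(I−A).
Column 2 of adj(I−A): (0.1600, 0.6500, 0.0700); det(I−A) = 0.2895.
m_2 = (0.1600 + 0.6500 + 0.0700) / 0.2895 = 0.88 / 0.2895 ≈ 3.040.

m_2 = 3.040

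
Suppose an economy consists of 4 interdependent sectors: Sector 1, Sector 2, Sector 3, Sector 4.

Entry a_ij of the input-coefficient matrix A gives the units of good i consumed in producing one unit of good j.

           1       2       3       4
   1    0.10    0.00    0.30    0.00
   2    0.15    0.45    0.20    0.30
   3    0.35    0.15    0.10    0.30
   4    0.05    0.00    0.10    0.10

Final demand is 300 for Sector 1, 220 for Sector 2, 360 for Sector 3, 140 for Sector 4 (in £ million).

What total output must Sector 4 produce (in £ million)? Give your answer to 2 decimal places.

I − A =
  [   0.90     0.00    -0.30     0.00]
  [  -0.15     0.55    -0.20    -0.30]
  [  -0.35    -0.15     0.90    -0.30]
  [  -0.05     0.00    -0.10     0.90]
Compute the cofactors C_ij = (−1)^(i+j)·(3×3 minor ij) of I−A; the adjugate is their transpose:
adj(I−A) = Cᵀ =
  [ 0.39750   0.04050   0.14850   0.06300]
  [ 0.20700   0.60300   0.23400   0.27900]
  [ 0.20400   0.12150   0.44550   0.18900]
  [ 0.04475   0.01575   0.05775   0.35400]
det(I−A) = Σ_j (I−A)_1j·C_1j = (0.90)(0.39750) + (0.00)(0.20700) + (-0.30)(0.20400) + (0.00)(0.04475) = 0.29655
(I − A)⁻¹ = adj(I−A) / det(I−A) ≈
  [   1.3404     0.1366     0.5008     0.2124]
  [   0.6980     2.0334     0.7891     0.9408]
  [   0.6879     0.4097     1.5023     0.6373]
  [   0.1509     0.0531     0.1947     1.1937]
x = (I − A)⁻¹ d = adj(I−A)·d / det(I−A), with det(I−A) = 0.29655:
  x_1 = (0.39750·300 + 0.04050·220 + 0.14850·360 + 0.06300·140) / 0.29655 = 190.44 / 0.29655 ≈ 642.19
  x_2 = (0.20700·300 + 0.60300·220 + 0.23400·360 + 0.27900·140) / 0.29655 = 318.06 / 0.29655 ≈ 1072.53
  x_3 = (0.20400·300 + 0.12150·220 + 0.44550·360 + 0.18900·140) / 0.29655 = 274.77 / 0.29655 ≈ 926.56
  x_4 = (0.04475·300 + 0.01575·220 + 0.05775·360 + 0.35400·140) / 0.29655 = 87.24 / 0.29655 ≈ 294.18

x_4 = 294.18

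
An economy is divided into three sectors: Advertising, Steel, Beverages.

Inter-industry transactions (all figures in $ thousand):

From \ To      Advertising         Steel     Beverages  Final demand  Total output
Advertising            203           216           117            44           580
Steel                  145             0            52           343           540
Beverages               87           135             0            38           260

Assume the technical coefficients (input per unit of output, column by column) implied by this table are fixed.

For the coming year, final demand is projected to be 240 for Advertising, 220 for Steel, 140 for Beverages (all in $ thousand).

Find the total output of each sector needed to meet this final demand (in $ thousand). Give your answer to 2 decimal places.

x_A = 1012.38, x_S = 559.44, x_B = 431.72

Technical coefficients a_ij = z_ij / X_j:
  a_AA = 203/580 = 0.35, a_SA = 145/580 = 0.25, a_BA = 87/580 = 0.15
  a_AS = 216/540 = 0.40, a_SS = 0/540 = 0.00, a_BS = 135/540 = 0.25
  a_AB = 117/260 = 0.45, a_SB = 52/260 = 0.20, a_BB = 0/260 = 0.00
I − A =
  [   0.65    -0.40    -0.45]
  [  -0.25     1.00    -0.20]
  [  -0.15    -0.25     1.00]
Cofactors of I−A, C_ij = (−1)^(i+j)·(minor ij) (rows/columns in the sector order above):
  C_11 = (1.00)(1.00) − (-0.20)(-0.25) = 0.9500
  C_12 = −[(-0.25)(1.00) − (-0.20)(-0.15)] = 0.2800
  C_13 = (-0.25)(-0.25) − (1.00)(-0.15) = 0.2125
  C_21 = −[(-0.40)(1.00) − (-0.45)(-0.25)] = 0.5125
  C_22 = (0.65)(1.00) − (-0.45)(-0.15) = 0.5825
  C_23 = −[(0.65)(-0.25) − (-0.40)(-0.15)] = 0.2225
  C_31 = (-0.40)(-0.20) − (-0.45)(1.00) = 0.5300
  C_32 = −[(0.65)(-0.20) − (-0.45)(-0.25)] = 0.2425
  C_33 = (0.65)(1.00) − (-0.40)(-0.25) = 0.5500
det(I−A) = Σ_j (I−A)_1j·C_1j = (0.65)(0.9500) + (-0.40)(0.2800) + (-0.45)(0.2125) = 0.409875
adj(I−A) = Cᵀ =
  [ 0.9500   0.5125   0.5300]
  [ 0.2800   0.5825   0.2425]
  [ 0.2125   0.2225   0.5500]
(I − A)⁻¹ = adj(I−A) / det(I−A) ≈
  [   2.3178     1.2504     1.2931]
  [   0.6831     1.4212     0.5916]
  [   0.5185     0.5428     1.3419]
x = (I − A)⁻¹ d = adj(I−A)·d / det(I−A), with det(I−A) = 0.409875:
  x_A = (0.9500·240 + 0.5125·220 + 0.5300·140) / 0.409875 = 414.95 / 0.409875 ≈ 1012.38
  x_S = (0.2800·240 + 0.5825·220 + 0.2425·140) / 0.409875 = 229.30 / 0.409875 ≈ 559.44
  x_B = (0.2125·240 + 0.2225·220 + 0.5500·140) / 0.409875 = 176.95 / 0.409875 ≈ 431.72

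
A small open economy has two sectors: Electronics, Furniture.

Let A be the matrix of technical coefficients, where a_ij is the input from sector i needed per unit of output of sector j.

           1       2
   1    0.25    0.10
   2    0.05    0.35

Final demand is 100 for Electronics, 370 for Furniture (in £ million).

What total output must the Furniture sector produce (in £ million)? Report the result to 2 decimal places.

x_2 = 585.49

I − A =
  [   0.75    -0.10]
  [  -0.05     0.65]
det(I−A) = (0.75)(0.65) − (-0.10)(-0.05) = 0.4825
adj(I−A) = [[0.65, 0.10], [0.05, 0.75]]
(I − A)⁻¹ = adj(I−A) / det(I−A) ≈
  [   1.3472     0.2073]
  [   0.1036     1.5544]
x = (I − A)⁻¹ d = adj(I−A)·d / det(I−A), with det(I−A) = 0.4825:
  x_1 = (0.65·100 + 0.10·370) / 0.4825 = 102.00 / 0.4825 ≈ 211.40
  x_2 = (0.05·100 + 0.75·370) / 0.4825 = 282.50 / 0.4825 ≈ 585.49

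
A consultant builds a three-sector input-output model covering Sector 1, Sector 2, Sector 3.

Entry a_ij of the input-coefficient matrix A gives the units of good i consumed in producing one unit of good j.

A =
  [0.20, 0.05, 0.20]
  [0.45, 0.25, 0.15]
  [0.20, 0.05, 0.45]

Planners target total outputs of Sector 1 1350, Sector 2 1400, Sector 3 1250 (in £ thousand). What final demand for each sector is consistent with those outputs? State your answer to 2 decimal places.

d_1 = 760.00, d_2 = 255.00, d_3 = 347.50

I − A =
  [   0.80    -0.05    -0.20]
  [  -0.45     0.75    -0.15]
  [  -0.20    -0.05     0.55]
d = (I − A) x:
  d_1 = (+0.80)·1350 + (-0.05)·1400 + (-0.20)·1250 = 760.00
  d_2 = (-0.45)·1350 + (+0.75)·1400 + (-0.15)·1250 = 255.00
  d_3 = (-0.20)·1350 + (-0.05)·1400 + (+0.55)·1250 = 347.50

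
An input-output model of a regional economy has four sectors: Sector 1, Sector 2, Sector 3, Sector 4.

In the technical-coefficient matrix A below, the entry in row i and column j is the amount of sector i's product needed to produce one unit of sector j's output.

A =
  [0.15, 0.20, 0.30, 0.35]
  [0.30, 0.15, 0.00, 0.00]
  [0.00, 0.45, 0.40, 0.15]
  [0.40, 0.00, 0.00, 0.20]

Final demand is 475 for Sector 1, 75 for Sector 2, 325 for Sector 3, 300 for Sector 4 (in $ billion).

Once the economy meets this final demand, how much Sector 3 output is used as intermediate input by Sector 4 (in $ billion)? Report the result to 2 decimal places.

I − A =
  [   0.85    -0.20    -0.30    -0.35]
  [  -0.30     0.85     0.00     0.00]
  [   0.00    -0.45     0.60    -0.15]
  [  -0.40     0.00     0.00     0.80]
Compute the cofactors C_ij = (−1)^(i+j)·(3×3 minor ij) of I−A; the adjugate is their transpose:
adj(I−A) = Cᵀ =
  [ 0.408000   0.204000   0.204000   0.216750]
  [ 0.144000   0.306000   0.072000   0.076500]
  [ 0.159000   0.255000   0.411000   0.146625]
  [ 0.204000   0.102000   0.102000   0.357000]
det(I−A) = Σ_j (I−A)_1j·C_1j = (0.85)(0.408000) + (-0.20)(0.144000) + (-0.30)(0.159000) + (-0.35)(0.204000) = 0.1989
(I − A)⁻¹ = adj(I−A) / det(I−A) ≈
  [   2.0513     1.0256     1.0256     1.0897]
  [   0.7240     1.5385     0.3620     0.3846]
  [   0.7994     1.2821     2.0664     0.7372]
  [   1.0256     0.5128     0.5128     1.7949]
First solve x = (I − A)⁻¹ d = adj(I−A)·d / det(I−A); in particular x_4 = (0.204000·475 + 0.102000·75 + 0.102000·325 + 0.357000·300) / 0.1989 = 244.80 / 0.1989 ≈ 1230.7692.
Intermediate flow from 3 to 4: z_34 = a_34 · x_4 = 0.15 × 244.80 / 0.1989 = 36.72 / 0.1989 ≈ 184.62.

z_34 = 184.62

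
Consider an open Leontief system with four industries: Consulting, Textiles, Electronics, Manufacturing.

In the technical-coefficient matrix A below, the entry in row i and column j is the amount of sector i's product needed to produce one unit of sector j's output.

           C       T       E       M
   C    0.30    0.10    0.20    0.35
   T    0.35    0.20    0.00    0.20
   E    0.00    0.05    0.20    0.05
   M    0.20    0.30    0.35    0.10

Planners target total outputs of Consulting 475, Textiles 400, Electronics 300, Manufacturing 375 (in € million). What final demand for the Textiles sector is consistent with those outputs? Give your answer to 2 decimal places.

I − A =
  [   0.70    -0.10    -0.20    -0.35]
  [  -0.35     0.80     0.00    -0.20]
  [   0.00    -0.05     0.80    -0.05]
  [  -0.20    -0.30    -0.35     0.90]
d = (I − A) x:
  d_C = (+0.70)·475 + (-0.10)·400 + (-0.20)·300 + (-0.35)·375 = 101.25
  d_T = (-0.35)·475 + (+0.80)·400 + (+0.00)·300 + (-0.20)·375 = 78.75
  d_E = (+0.00)·475 + (-0.05)·400 + (+0.80)·300 + (-0.05)·375 = 201.25
  d_M = (-0.20)·475 + (-0.30)·400 + (-0.35)·300 + (+0.90)·375 = 17.50

d_T = 78.75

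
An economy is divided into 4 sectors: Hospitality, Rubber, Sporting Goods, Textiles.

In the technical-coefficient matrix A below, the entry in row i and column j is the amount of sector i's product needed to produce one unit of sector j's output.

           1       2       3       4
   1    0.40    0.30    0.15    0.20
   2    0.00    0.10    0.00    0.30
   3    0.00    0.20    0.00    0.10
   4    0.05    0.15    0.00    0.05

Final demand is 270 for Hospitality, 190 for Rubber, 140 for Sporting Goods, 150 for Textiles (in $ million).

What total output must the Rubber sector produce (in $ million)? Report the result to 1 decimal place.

x_2 = 292.0

I − A =
  [   0.60    -0.30    -0.15    -0.20]
  [   0.00     0.90     0.00    -0.30]
  [   0.00    -0.20     1.00    -0.10]
  [  -0.05    -0.15     0.00     0.95]
Compute the cofactors C_ij = (−1)^(i+j)·(3×3 minor ij) of I−A; the adjugate is their transpose:
adj(I−A) = Cᵀ =
  [ 0.81000   0.34575   0.12150   0.29250]
  [ 0.01500   0.55925   0.00225   0.18000]
  [ 0.00750   0.12250   0.47250   0.09000]
  [ 0.04500   0.10650   0.00675   0.54000]
det(I−A) = Σ_j (I−A)_1j·C_1j = (0.60)(0.81000) + (-0.30)(0.01500) + (-0.15)(0.00750) + (-0.20)(0.04500) = 0.471375
(I − A)⁻¹ = adj(I−A) / det(I−A) ≈
  [   1.7184     0.7335     0.2578     0.6205]
  [   0.0318     1.1864     0.0048     0.3819]
  [   0.0159     0.2599     1.0024     0.1909]
  [   0.0955     0.2259     0.0143     1.1456]
x = (I − A)⁻¹ d = adj(I−A)·d / det(I−A), with det(I−A) = 0.471375:
  x_1 = (0.81000·270 + 0.34575·190 + 0.12150·140 + 0.29250·150) / 0.471375 = 345.2775 / 0.471375 ≈ 732.5
  x_2 = (0.01500·270 + 0.55925·190 + 0.00225·140 + 0.18000·150) / 0.471375 = 137.6225 / 0.471375 ≈ 292.0
  x_3 = (0.00750·270 + 0.12250·190 + 0.47250·140 + 0.09000·150) / 0.471375 = 104.95 / 0.471375 ≈ 222.6
  x_4 = (0.04500·270 + 0.10650·190 + 0.00675·140 + 0.54000·150) / 0.471375 = 114.33 / 0.471375 ≈ 242.5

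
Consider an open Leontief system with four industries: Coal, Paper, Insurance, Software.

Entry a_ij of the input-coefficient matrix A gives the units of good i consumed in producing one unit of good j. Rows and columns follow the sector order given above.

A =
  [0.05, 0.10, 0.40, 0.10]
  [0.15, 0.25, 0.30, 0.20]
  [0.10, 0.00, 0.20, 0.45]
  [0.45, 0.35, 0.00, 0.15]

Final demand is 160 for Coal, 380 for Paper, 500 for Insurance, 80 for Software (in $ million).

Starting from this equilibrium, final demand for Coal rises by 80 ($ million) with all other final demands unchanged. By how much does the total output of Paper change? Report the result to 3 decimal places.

I − A =
  [   0.95    -0.10    -0.40    -0.10]
  [  -0.15     0.75    -0.30    -0.20]
  [  -0.10     0.00     0.80    -0.45]
  [  -0.45    -0.35     0.00     0.85]
Compute the cofactors C_ij = (−1)^(i+j)·(3×3 minor ij) of I−A; the adjugate is their transpose:
adj(I−A) = Cᵀ =
  [ 0.406750   0.159000   0.263000   0.224500]
  [ 0.260250   0.495000   0.315750   0.314250]
  [ 0.232250   0.181875   0.478375   0.323375]
  [ 0.322500   0.288000   0.269250   0.525000]
det(I−A) = Σ_j (I−A)_1j·C_1j = (0.95)(0.406750) + (-0.10)(0.260250) + (-0.40)(0.232250) + (-0.10)(0.322500) = 0.2352375
(I − A)⁻¹ = adj(I−A) / det(I−A) ≈
  [   1.7291     0.6759     1.1180     0.9544]
  [   1.1063     2.1043     1.3423     1.3359]
  [   0.9873     0.7732     2.0336     1.3747]
  [   1.3710     1.2243     1.1446     2.2318]
Δx = (I − A)⁻¹ Δd with Δd having +80 in the Coal component and 0 elsewhere.
So Δx_2 = L_21 · (+80), where L_21 = adj(I−A)_21 / det(I−A) = 0.260250 / 0.2352375.
Δx_2 = 0.260250 × (+80) / 0.2352375 = 20.82 / 0.2352375 ≈ 88.506.

Δx_2 = 88.506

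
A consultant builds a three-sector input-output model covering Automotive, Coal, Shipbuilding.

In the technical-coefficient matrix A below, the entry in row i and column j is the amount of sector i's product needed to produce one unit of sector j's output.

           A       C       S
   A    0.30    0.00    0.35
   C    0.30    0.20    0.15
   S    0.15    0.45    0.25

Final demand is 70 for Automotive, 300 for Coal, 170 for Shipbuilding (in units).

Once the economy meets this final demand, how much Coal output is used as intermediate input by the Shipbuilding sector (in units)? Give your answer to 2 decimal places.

I − A =
  [   0.70     0.00    -0.35]
  [  -0.30     0.80    -0.15]
  [  -0.15    -0.45     0.75]
Cofactors of I−A, C_ij = (−1)^(i+j)·(minor ij) (rows/columns in the sector order above):
  C_11 = (0.80)(0.75) − (-0.15)(-0.45) = 0.5325
  C_12 = −[(-0.30)(0.75) − (-0.15)(-0.15)] = 0.2475
  C_13 = (-0.30)(-0.45) − (0.80)(-0.15) = 0.2550
  C_21 = −[(0.00)(0.75) − (-0.35)(-0.45)] = 0.1575
  C_22 = (0.70)(0.75) − (-0.35)(-0.15) = 0.4725
  C_23 = −[(0.70)(-0.45) − (0.00)(-0.15)] = 0.3150
  C_31 = (0.00)(-0.15) − (-0.35)(0.80) = 0.2800
  C_32 = −[(0.70)(-0.15) − (-0.35)(-0.30)] = 0.2100
  C_33 = (0.70)(0.80) − (0.00)(-0.30) = 0.5600
det(I−A) = Σ_j (I−A)_1j·C_1j = (0.70)(0.5325) + (0.00)(0.2475) + (-0.35)(0.2550) = 0.2835
adj(I−A) = Cᵀ =
  [ 0.5325   0.1575   0.2800]
  [ 0.2475   0.4725   0.2100]
  [ 0.2550   0.3150   0.5600]
(I − A)⁻¹ = adj(I−A) / det(I−A) ≈
  [   1.8783     0.5556     0.9877]
  [   0.8730     1.6667     0.7407]
  [   0.8995     1.1111     1.9753]
First solve x = (I − A)⁻¹ d = adj(I−A)·d / det(I−A); in particular x_S = (0.2550·70 + 0.3150·300 + 0.5600·170) / 0.2835 = 207.55 / 0.2835 ≈ 732.0988.
Intermediate flow from C to S: z_CS = a_CS · x_S = 0.15 × 207.55 / 0.2835 = 31.1325 / 0.2835 ≈ 109.81.

z_CS = 109.81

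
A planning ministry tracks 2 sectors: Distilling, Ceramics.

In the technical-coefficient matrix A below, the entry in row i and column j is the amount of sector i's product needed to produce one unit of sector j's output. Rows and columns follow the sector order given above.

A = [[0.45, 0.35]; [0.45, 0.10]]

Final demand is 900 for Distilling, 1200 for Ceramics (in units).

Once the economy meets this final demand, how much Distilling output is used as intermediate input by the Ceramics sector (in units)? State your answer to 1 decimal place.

z_DC = 1104.4

I − A =
  [   0.55    -0.35]
  [  -0.45     0.90]
det(I−A) = (0.55)(0.90) − (-0.35)(-0.45) = 0.3375
adj(I−A) = [[0.90, 0.35], [0.45, 0.55]]
(I − A)⁻¹ = adj(I−A) / det(I−A) ≈
  [   2.6667     1.0370]
  [   1.3333     1.6296]
First solve x = (I − A)⁻¹ d = adj(I−A)·d / det(I−A); in particular x_C = (0.45·900 + 0.55·1200) / 0.3375 = 1065.00 / 0.3375 ≈ 3155.556.
Intermediate flow from D to C: z_DC = a_DC · x_C = 0.35 × 1065.00 / 0.3375 = 372.75 / 0.3375 ≈ 1104.4.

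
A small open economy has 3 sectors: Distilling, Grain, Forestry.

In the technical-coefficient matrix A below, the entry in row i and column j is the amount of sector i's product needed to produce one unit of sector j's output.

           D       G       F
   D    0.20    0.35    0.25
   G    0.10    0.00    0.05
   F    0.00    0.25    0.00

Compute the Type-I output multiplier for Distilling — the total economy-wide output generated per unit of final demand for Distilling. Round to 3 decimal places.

m_D = 1.486

I − A =
  [   0.80    -0.35    -0.25]
  [  -0.10     1.00    -0.05]
  [   0.00    -0.25     1.00]
Cofactors of I−A, C_ij = (−1)^(i+j)·(minor ij) (rows/columns in the sector order above):
  C_11 = (1.00)(1.00) − (-0.05)(-0.25) = 0.9875
  C_12 = −[(-0.10)(1.00) − (-0.05)(0.00)] = 0.1000
  C_13 = (-0.10)(-0.25) − (1.00)(0.00) = 0.0250
  C_21 = −[(-0.35)(1.00) − (-0.25)(-0.25)] = 0.4125
  C_22 = (0.80)(1.00) − (-0.25)(0.00) = 0.8000
  C_23 = −[(0.80)(-0.25) − (-0.35)(0.00)] = 0.2000
  C_31 = (-0.35)(-0.05) − (-0.25)(1.00) = 0.2675
  C_32 = −[(0.80)(-0.05) − (-0.25)(-0.10)] = 0.0650
  C_33 = (0.80)(1.00) − (-0.35)(-0.10) = 0.7650
det(I−A) = Σ_j (I−A)_1j·C_1j = (0.80)(0.9875) + (-0.35)(0.1000) + (-0.25)(0.0250) = 0.74875
adj(I−A) = Cᵀ =
  [ 0.9875   0.4125   0.2675]
  [ 0.1000   0.8000   0.0650]
  [ 0.0250   0.2000   0.7650]
(I − A)⁻¹ = adj(I−A) / det(I−A) ≈
  [   1.3189     0.5509     0.3573]
  [   0.1336     1.0684     0.0868]
  [   0.0334     0.2671     1.0217]
The output multiplier for sector j is the column-j sum of the Leontief inverse (I − A)⁻¹ = adj(I−A) / det(I−A).
Column D of adj(I−A): (0.9875, 0.1000, 0.0250); det(I−A) = 0.74875.
m_D = (0.9875 + 0.1000 + 0.0250) / 0.74875 = 1.1125 / 0.74875 ≈ 1.486.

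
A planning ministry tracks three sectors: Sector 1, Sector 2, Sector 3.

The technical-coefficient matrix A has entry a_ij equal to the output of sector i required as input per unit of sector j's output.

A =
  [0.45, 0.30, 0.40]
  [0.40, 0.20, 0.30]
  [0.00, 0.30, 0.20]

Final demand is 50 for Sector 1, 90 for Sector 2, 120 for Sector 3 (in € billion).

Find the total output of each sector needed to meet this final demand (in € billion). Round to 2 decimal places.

I − A =
  [   0.55    -0.30    -0.40]
  [  -0.40     0.80    -0.30]
  [   0.00    -0.30     0.80]
Cofactors of I−A, C_ij = (−1)^(i+j)·(minor ij) (rows/columns in the sector order above):
  C_11 = (0.80)(0.80) − (-0.30)(-0.30) = 0.5500
  C_12 = −[(-0.40)(0.80) − (-0.30)(0.00)] = 0.3200
  C_13 = (-0.40)(-0.30) − (0.80)(0.00) = 0.1200
  C_21 = −[(-0.30)(0.80) − (-0.40)(-0.30)] = 0.3600
  C_22 = (0.55)(0.80) − (-0.40)(0.00) = 0.4400
  C_23 = −[(0.55)(-0.30) − (-0.30)(0.00)] = 0.1650
  C_31 = (-0.30)(-0.30) − (-0.40)(0.80) = 0.4100
  C_32 = −[(0.55)(-0.30) − (-0.40)(-0.40)] = 0.3250
  C_33 = (0.55)(0.80) − (-0.30)(-0.40) = 0.3200
det(I−A) = Σ_j (I−A)_1j·C_1j = (0.55)(0.5500) + (-0.30)(0.3200) + (-0.40)(0.1200) = 0.1585
adj(I−A) = Cᵀ =
  [ 0.5500   0.3600   0.4100]
  [ 0.3200   0.4400   0.3250]
  [ 0.1200   0.1650   0.3200]
(I − A)⁻¹ = adj(I−A) / det(I−A) ≈
  [   3.4700     2.2713     2.5868]
  [   2.0189     2.7760     2.0505]
  [   0.7571     1.0410     2.0189]
x = (I − A)⁻¹ d = adj(I−A)·d / det(I−A), with det(I−A) = 0.1585:
  x_1 = (0.5500·50 + 0.3600·90 + 0.4100·120) / 0.1585 = 109.10 / 0.1585 ≈ 688.33
  x_2 = (0.3200·50 + 0.4400·90 + 0.3250·120) / 0.1585 = 94.60 / 0.1585 ≈ 596.85
  x_3 = (0.1200·50 + 0.1650·90 + 0.3200·120) / 0.1585 = 59.25 / 0.1585 ≈ 373.82

x_1 = 688.33, x_2 = 596.85, x_3 = 373.82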